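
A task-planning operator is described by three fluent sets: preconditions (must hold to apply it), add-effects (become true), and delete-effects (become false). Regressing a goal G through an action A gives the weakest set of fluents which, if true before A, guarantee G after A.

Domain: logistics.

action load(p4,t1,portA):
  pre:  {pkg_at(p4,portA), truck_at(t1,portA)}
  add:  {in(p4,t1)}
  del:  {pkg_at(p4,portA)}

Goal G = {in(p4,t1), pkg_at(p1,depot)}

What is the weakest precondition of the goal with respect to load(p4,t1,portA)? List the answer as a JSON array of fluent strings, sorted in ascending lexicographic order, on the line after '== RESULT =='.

Compute (G \ add) ∪ pre:
  G ∩ del = {}  (empty — regression defined)
  G \ add = {in(p4,t1), pkg_at(p1,depot)} \ {in(p4,t1)} = {pkg_at(p1,depot)}
  ∪ pre   = {pkg_at(p1,depot)} ∪ {pkg_at(p4,portA), truck_at(t1,portA)}
          = {pkg_at(p1,depot), pkg_at(p4,portA), truck_at(t1,portA)}

== RESULT ==
["pkg_at(p1,depot)", "pkg_at(p4,portA)", "truck_at(t1,portA)"]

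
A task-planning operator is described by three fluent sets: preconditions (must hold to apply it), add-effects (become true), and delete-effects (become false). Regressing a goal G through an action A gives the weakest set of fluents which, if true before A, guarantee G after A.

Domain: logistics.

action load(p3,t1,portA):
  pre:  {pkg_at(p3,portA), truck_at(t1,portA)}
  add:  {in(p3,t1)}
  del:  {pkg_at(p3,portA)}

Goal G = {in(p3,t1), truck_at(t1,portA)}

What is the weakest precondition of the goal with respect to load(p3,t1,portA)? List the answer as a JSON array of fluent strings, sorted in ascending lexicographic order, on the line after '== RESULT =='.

Compute (G \ add) ∪ pre:
  G ∩ del = {}  (empty — regression defined)
  G \ add = {in(p3,t1), truck_at(t1,portA)} \ {in(p3,t1)} = {truck_at(t1,portA)}
  ∪ pre   = {truck_at(t1,portA)} ∪ {pkg_at(p3,portA), truck_at(t1,portA)}
          = {pkg_at(p3,portA), truck_at(t1,portA)}

== RESULT ==
["pkg_at(p3,portA)", "truck_at(t1,portA)"]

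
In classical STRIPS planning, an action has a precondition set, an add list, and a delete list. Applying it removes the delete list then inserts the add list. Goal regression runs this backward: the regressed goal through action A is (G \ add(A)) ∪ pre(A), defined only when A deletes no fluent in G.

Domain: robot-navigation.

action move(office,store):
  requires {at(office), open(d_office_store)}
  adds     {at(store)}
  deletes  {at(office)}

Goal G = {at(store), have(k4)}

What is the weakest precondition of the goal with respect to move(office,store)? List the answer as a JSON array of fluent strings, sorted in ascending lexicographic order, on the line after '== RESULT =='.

Compute (G \ add) ∪ pre:
  G ∩ del = {}  (empty — regression defined)
  G \ add = {at(store), have(k4)} \ {at(store)} = {have(k4)}
  ∪ pre   = {have(k4)} ∪ {at(office), open(d_office_store)}
          = {at(office), have(k4), open(d_office_store)}

== RESULT ==
["at(office)", "have(k4)", "open(d_office_store)"]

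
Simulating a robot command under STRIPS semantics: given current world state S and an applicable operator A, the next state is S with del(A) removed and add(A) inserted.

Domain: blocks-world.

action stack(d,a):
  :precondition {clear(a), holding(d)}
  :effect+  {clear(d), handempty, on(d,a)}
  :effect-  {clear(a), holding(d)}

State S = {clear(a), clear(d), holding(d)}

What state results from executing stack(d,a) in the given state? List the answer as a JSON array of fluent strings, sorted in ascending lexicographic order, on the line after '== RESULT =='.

Progress:
  pre ⊆ S: {clear(a), holding(d)} ⊆ S  — applicable
  S \ del = {clear(d)}
  ∪ add   = {clear(d), handempty, on(d,a)}

== RESULT ==
["clear(d)", "handempty", "on(d,a)"]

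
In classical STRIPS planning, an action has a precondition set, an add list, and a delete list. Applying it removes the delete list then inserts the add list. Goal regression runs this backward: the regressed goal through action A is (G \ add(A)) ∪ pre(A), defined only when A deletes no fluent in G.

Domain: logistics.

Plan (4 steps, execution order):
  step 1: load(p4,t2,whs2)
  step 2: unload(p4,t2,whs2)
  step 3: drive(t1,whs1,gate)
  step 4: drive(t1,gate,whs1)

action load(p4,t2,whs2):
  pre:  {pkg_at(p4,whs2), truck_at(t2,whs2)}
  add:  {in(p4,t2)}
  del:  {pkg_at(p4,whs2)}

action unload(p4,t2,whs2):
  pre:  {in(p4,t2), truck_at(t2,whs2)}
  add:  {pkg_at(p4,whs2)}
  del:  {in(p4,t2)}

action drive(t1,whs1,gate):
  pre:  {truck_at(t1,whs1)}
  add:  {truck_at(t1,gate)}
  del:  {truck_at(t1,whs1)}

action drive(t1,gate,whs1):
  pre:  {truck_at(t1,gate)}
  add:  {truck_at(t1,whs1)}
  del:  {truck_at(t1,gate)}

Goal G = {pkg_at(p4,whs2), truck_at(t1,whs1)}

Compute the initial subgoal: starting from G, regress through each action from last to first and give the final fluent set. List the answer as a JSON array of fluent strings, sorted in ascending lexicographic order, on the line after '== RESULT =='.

Work backward from the goal:
  through step 4 (drive(t1,gate,whs1)): drop {truck_at(t1,whs1)}, keep {pkg_at(p4,whs2)}, require {truck_at(t1,gate)}
    → {pkg_at(p4,whs2), truck_at(t1,gate)}
  through step 3 (drive(t1,whs1,gate)): drop {truck_at(t1,gate)}, keep {pkg_at(p4,whs2)}, require {truck_at(t1,whs1)}
    → {pkg_at(p4,whs2), truck_at(t1,whs1)}
  through step 2 (unload(p4,t2,whs2)): drop {pkg_at(p4,whs2)}, keep {truck_at(t1,whs1)}, require {in(p4,t2), truck_at(t2,whs2)}
    → {in(p4,t2), truck_at(t1,whs1), truck_at(t2,whs2)}
  through step 1 (load(p4,t2,whs2)): drop {in(p4,t2)}, keep {truck_at(t1,whs1), truck_at(t2,whs2)}, require {pkg_at(p4,whs2), truck_at(t2,whs2)}
    → {pkg_at(p4,whs2), truck_at(t1,whs1), truck_at(t2,whs2)}

== RESULT ==
["pkg_at(p4,whs2)", "truck_at(t1,whs1)", "truck_at(t2,whs2)"]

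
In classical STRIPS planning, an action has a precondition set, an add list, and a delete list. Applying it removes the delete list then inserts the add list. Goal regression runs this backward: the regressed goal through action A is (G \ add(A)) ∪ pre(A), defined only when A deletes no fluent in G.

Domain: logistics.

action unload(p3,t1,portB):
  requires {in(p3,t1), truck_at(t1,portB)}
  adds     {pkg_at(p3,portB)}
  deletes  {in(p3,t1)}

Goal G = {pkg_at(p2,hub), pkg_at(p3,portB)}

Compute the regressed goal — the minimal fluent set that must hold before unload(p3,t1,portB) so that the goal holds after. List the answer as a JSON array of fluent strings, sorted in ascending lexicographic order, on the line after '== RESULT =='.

Compute (G \ add) ∪ pre:
  G ∩ del = {}  (empty — regression defined)
  G \ add = {pkg_at(p2,hub), pkg_at(p3,portB)} \ {pkg_at(p3,portB)} = {pkg_at(p2,hub)}
  ∪ pre   = {pkg_at(p2,hub)} ∪ {in(p3,t1), truck_at(t1,portB)}
          = {in(p3,t1), pkg_at(p2,hub), truck_at(t1,portB)}

== RESULT ==
["in(p3,t1)", "pkg_at(p2,hub)", "truck_at(t1,portB)"]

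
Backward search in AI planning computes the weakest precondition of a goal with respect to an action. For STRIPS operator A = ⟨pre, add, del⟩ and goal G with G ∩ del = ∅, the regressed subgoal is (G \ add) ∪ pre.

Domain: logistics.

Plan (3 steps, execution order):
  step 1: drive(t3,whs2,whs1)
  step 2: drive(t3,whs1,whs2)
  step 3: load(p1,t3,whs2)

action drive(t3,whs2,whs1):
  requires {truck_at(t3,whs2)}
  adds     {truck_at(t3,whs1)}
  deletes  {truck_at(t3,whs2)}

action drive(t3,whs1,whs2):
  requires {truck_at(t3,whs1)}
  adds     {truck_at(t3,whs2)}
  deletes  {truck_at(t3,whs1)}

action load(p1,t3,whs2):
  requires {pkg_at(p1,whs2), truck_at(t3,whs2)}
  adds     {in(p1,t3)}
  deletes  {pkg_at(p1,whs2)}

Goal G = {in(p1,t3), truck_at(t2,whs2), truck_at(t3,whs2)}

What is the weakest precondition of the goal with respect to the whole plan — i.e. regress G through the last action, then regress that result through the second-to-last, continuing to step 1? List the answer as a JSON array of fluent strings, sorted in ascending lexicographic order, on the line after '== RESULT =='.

Work backward from the goal:
  through step 3 (load(p1,t3,whs2)): drop {in(p1,t3)}, keep {truck_at(t2,whs2), truck_at(t3,whs2)}, require {pkg_at(p1,whs2), truck_at(t3,whs2)}
    → {pkg_at(p1,whs2), truck_at(t2,whs2), truck_at(t3,whs2)}
  through step 2 (drive(t3,whs1,whs2)): drop {truck_at(t3,whs2)}, keep {pkg_at(p1,whs2), truck_at(t2,whs2)}, require {truck_at(t3,whs1)}
    → {pkg_at(p1,whs2), truck_at(t2,whs2), truck_at(t3,whs1)}
  through step 1 (drive(t3,whs2,whs1)): drop {truck_at(t3,whs1)}, keep {pkg_at(p1,whs2), truck_at(t2,whs2)}, require {truck_at(t3,whs2)}
    → {pkg_at(p1,whs2), truck_at(t2,whs2), truck_at(t3,whs2)}

== RESULT ==
["pkg_at(p1,whs2)", "truck_at(t2,whs2)", "truck_at(t3,whs2)"]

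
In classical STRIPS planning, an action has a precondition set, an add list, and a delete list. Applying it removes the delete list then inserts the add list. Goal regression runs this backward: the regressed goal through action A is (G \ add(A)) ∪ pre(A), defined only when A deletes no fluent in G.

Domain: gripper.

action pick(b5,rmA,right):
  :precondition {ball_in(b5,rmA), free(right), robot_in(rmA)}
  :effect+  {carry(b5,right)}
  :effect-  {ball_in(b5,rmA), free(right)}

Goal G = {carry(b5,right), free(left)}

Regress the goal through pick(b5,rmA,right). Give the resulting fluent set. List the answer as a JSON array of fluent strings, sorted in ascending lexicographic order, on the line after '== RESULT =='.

Compute (G \ add) ∪ pre:
  G ∩ del = {}  (empty — regression defined)
  G \ add = {carry(b5,right), free(left)} \ {carry(b5,right)} = {free(left)}
  ∪ pre   = {free(left)} ∪ {ball_in(b5,rmA), free(right), robot_in(rmA)}
          = {ball_in(b5,rmA), free(left), free(right), robot_in(rmA)}

== RESULT ==
["ball_in(b5,rmA)", "free(left)", "free(right)", "robot_in(rmA)"]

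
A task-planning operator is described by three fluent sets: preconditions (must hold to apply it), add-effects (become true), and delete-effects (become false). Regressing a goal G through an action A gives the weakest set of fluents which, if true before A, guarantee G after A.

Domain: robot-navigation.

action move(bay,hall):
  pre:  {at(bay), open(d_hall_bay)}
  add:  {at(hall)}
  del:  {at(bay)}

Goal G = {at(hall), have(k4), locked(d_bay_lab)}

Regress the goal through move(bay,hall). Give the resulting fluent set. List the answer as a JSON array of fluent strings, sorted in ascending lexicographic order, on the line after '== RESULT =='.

Compute (G \ add) ∪ pre:
  G ∩ del = {}  (empty — regression defined)
  G \ add = {at(hall), have(k4), locked(d_bay_lab)} \ {at(hall)} = {have(k4), locked(d_bay_lab)}
  ∪ pre   = {have(k4), locked(d_bay_lab)} ∪ {at(bay), open(d_hall_bay)}
          = {at(bay), have(k4), locked(d_bay_lab), open(d_hall_bay)}

== RESULT ==
["at(bay)", "have(k4)", "locked(d_bay_lab)", "open(d_hall_bay)"]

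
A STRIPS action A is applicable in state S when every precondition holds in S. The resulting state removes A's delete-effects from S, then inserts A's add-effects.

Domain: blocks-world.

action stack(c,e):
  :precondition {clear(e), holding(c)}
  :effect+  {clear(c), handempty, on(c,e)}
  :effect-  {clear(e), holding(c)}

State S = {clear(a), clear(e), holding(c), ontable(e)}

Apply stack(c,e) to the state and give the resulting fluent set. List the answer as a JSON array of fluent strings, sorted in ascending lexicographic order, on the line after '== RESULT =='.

Compute (S \ del) ∪ add:
  pre ⊆ S: {clear(e), holding(c)} ⊆ S  — applicable
  S \ del = {clear(a), ontable(e)}
  ∪ add   = {clear(a), clear(c), handempty, on(c,e), ontable(e)}

== RESULT ==
["clear(a)", "clear(c)", "handempty", "on(c,e)", "ontable(e)"]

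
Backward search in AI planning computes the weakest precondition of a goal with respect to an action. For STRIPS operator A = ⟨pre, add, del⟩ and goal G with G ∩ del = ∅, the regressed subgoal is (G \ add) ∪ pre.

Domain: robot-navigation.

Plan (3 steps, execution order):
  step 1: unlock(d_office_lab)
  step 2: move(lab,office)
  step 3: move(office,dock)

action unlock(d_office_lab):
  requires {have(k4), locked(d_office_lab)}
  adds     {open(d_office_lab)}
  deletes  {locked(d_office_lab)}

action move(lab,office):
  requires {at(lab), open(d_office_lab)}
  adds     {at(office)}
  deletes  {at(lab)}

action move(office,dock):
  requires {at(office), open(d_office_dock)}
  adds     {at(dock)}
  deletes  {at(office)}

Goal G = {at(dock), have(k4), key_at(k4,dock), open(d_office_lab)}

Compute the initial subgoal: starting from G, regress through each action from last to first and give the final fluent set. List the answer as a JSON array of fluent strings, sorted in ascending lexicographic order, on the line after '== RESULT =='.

Regress step by step:
  through step 3 (move(office,dock)): drop {at(dock)}, keep {have(k4), key_at(k4,dock), open(d_office_lab)}, require {at(office), open(d_office_dock)}
    → {at(office), have(k4), key_at(k4,dock), open(d_office_dock), open(d_office_lab)}
  through step 2 (move(lab,office)): drop {at(office)}, keep {have(k4), key_at(k4,dock), open(d_office_dock), open(d_office_lab)}, require {at(lab), open(d_office_lab)}
    → {at(lab), have(k4), key_at(k4,dock), open(d_office_dock), open(d_office_lab)}
  through step 1 (unlock(d_office_lab)): drop {open(d_office_lab)}, keep {at(lab), have(k4), key_at(k4,dock), open(d_office_dock)}, require {have(k4), locked(d_office_lab)}
    → {at(lab), have(k4), key_at(k4,dock), locked(d_office_lab), open(d_office_dock)}

== RESULT ==
["at(lab)", "have(k4)", "key_at(k4,dock)", "locked(d_office_lab)", "open(d_office_dock)"]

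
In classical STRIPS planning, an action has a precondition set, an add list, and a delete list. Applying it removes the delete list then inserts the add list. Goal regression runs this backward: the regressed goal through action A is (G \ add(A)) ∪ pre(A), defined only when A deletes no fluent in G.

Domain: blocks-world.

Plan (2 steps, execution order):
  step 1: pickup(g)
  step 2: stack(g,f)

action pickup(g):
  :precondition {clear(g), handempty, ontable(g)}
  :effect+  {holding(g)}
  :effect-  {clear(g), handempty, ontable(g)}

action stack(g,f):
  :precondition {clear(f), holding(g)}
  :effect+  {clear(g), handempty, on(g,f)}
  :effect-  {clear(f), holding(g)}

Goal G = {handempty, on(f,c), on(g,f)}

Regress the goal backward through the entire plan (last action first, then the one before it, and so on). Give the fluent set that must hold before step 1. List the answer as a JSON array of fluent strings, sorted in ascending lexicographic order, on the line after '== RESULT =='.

Regress step by step:
  through step 2 (stack(g,f)): drop {handempty, on(g,f)}, keep {on(f,c)}, require {clear(f), holding(g)}
    → {clear(f), holding(g), on(f,c)}
  through step 1 (pickup(g)): drop {holding(g)}, keep {clear(f), on(f,c)}, require {clear(g), handempty, ontable(g)}
    → {clear(f), clear(g), handempty, on(f,c), ontable(g)}

== RESULT ==
["clear(f)", "clear(g)", "handempty", "on(f,c)", "ontable(g)"]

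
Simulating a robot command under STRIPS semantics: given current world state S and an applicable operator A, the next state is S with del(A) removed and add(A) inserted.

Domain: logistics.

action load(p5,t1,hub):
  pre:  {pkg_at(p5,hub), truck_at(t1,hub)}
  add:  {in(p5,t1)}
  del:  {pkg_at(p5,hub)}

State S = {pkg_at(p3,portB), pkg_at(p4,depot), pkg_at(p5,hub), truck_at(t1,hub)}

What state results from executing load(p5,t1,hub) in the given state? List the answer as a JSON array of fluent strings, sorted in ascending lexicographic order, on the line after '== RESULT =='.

Compute (S \ del) ∪ add:
  pre ⊆ S: {pkg_at(p5,hub), truck_at(t1,hub)} ⊆ S  — applicable
  S \ del = {pkg_at(p3,portB), pkg_at(p4,depot), truck_at(t1,hub)}
  ∪ add   = {in(p5,t1), pkg_at(p3,portB), pkg_at(p4,depot), truck_at(t1,hub)}

== RESULT ==
["in(p5,t1)", "pkg_at(p3,portB)", "pkg_at(p4,depot)", "truck_at(t1,hub)"]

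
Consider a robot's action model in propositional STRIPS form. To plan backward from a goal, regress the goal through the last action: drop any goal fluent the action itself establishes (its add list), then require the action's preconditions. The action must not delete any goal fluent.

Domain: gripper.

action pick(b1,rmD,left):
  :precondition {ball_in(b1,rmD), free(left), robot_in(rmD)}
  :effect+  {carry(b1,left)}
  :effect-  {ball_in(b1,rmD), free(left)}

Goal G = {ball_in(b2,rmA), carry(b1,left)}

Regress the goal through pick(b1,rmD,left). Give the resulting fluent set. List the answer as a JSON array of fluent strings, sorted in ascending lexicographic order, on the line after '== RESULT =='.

Compute (G \ add) ∪ pre:
  G ∩ del = {}  (empty — regression defined)
  G \ add = {ball_in(b2,rmA), carry(b1,left)} \ {carry(b1,left)} = {ball_in(b2,rmA)}
  ∪ pre   = {ball_in(b2,rmA)} ∪ {ball_in(b1,rmD), free(left), robot_in(rmD)}
          = {ball_in(b1,rmD), ball_in(b2,rmA), free(left), robot_in(rmD)}

== RESULT ==
["ball_in(b1,rmD)", "ball_in(b2,rmA)", "free(left)", "robot_in(rmD)"]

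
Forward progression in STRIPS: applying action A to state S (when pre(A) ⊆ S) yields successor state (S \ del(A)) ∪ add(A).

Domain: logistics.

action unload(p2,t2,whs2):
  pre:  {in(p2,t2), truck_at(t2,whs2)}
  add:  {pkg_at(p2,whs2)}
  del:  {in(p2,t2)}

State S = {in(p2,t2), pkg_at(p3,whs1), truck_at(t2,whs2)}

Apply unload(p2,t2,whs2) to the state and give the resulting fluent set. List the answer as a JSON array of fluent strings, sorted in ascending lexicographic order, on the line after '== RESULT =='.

Compute (S \ del) ∪ add:
  pre ⊆ S: {in(p2,t2), truck_at(t2,whs2)} ⊆ S  — applicable
  S \ del = {pkg_at(p3,whs1), truck_at(t2,whs2)}
  ∪ add   = {pkg_at(p2,whs2), pkg_at(p3,whs1), truck_at(t2,whs2)}

== RESULT ==
["pkg_at(p2,whs2)", "pkg_at(p3,whs1)", "truck_at(t2,whs2)"]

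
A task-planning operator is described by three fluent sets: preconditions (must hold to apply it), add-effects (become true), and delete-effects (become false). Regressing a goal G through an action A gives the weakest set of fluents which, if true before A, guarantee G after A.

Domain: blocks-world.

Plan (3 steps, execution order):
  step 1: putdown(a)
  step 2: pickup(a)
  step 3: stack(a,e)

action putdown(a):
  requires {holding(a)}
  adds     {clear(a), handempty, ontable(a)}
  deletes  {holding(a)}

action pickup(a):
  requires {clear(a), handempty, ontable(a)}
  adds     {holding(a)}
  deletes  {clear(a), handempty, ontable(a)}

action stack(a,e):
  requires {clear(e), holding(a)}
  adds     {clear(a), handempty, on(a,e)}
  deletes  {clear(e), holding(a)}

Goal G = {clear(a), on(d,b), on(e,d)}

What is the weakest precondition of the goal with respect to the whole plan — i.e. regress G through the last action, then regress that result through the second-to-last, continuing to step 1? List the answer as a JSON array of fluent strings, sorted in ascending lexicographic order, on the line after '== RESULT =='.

Regress step by step:
  through step 3 (stack(a,e)): drop {clear(a)}, keep {on(d,b), on(e,d)}, require {clear(e), holding(a)}
    → {clear(e), holding(a), on(d,b), on(e,d)}
  through step 2 (pickup(a)): drop {holding(a)}, keep {clear(e), on(d,b), on(e,d)}, require {clear(a), handempty, ontable(a)}
    → {clear(a), clear(e), handempty, on(d,b), on(e,d), ontable(a)}
  through step 1 (putdown(a)): drop {clear(a), handempty, ontable(a)}, keep {clear(e), on(d,b), on(e,d)}, require {holding(a)}
    → {clear(e), holding(a), on(d,b), on(e,d)}

== RESULT ==
["clear(e)", "holding(a)", "on(d,b)", "on(e,d)"]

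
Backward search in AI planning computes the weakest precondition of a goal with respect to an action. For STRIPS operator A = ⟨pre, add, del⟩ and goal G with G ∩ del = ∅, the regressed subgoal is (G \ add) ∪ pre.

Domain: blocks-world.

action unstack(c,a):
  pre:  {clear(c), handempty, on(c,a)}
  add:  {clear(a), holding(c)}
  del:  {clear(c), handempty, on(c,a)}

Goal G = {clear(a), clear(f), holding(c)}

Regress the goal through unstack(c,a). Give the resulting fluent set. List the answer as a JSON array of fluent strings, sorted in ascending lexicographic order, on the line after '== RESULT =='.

Regress:
  G ∩ del = {}  (empty — regression defined)
  G \ add = {clear(a), clear(f), holding(c)} \ {clear(a), holding(c)} = {clear(f)}
  ∪ pre   = {clear(f)} ∪ {clear(c), handempty, on(c,a)}
          = {clear(c), clear(f), handempty, on(c,a)}

== RESULT ==
["clear(c)", "clear(f)", "handempty", "on(c,a)"]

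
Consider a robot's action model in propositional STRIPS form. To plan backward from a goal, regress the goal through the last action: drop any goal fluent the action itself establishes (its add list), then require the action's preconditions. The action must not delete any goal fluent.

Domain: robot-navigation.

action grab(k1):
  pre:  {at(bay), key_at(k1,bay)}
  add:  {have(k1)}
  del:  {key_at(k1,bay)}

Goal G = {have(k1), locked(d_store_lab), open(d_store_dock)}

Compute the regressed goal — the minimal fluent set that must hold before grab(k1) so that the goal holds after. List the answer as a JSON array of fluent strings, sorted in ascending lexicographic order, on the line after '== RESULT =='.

Compute (G \ add) ∪ pre:
  G ∩ del = {}  (empty — regression defined)
  G \ add = {have(k1), locked(d_store_lab), open(d_store_dock)} \ {have(k1)} = {locked(d_store_lab), open(d_store_dock)}
  ∪ pre   = {locked(d_store_lab), open(d_store_dock)} ∪ {at(bay), key_at(k1,bay)}
          = {at(bay), key_at(k1,bay), locked(d_store_lab), open(d_store_dock)}

== RESULT ==
["at(bay)", "key_at(k1,bay)", "locked(d_store_lab)", "open(d_store_dock)"]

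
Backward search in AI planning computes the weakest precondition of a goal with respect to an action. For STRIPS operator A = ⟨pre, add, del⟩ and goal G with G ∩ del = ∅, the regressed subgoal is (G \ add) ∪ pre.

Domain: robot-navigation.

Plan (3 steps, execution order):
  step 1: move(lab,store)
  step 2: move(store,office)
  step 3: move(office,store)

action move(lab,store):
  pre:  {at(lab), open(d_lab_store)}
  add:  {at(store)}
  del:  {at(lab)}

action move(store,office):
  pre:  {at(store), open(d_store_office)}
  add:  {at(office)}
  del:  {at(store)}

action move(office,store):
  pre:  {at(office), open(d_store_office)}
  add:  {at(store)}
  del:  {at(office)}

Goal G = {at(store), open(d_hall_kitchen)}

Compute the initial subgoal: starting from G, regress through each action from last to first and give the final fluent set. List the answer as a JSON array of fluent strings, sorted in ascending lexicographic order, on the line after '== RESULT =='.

Work backward from the goal:
  through step 3 (move(office,store)): drop {at(store)}, keep {open(d_hall_kitchen)}, require {at(office), open(d_store_office)}
    → {at(office), open(d_hall_kitchen), open(d_store_office)}
  through step 2 (move(store,office)): drop {at(office)}, keep {open(d_hall_kitchen), open(d_store_office)}, require {at(store), open(d_store_office)}
    → {at(store), open(d_hall_kitchen), open(d_store_office)}
  through step 1 (move(lab,store)): drop {at(store)}, keep {open(d_hall_kitchen), open(d_store_office)}, require {at(lab), open(d_lab_store)}
    → {at(lab), open(d_hall_kitchen), open(d_lab_store), open(d_store_office)}

== RESULT ==
["at(lab)", "open(d_hall_kitchen)", "open(d_lab_store)", "open(d_store_office)"]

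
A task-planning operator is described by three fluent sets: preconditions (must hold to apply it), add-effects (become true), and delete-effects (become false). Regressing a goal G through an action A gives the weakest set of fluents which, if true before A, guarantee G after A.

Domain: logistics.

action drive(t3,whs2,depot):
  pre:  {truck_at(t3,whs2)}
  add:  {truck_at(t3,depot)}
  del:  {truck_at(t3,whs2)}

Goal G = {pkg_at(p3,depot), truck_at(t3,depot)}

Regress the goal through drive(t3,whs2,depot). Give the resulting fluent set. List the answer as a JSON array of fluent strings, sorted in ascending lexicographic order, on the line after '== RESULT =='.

Compute (G \ add) ∪ pre:
  G ∩ del = {}  (empty — regression defined)
  G \ add = {pkg_at(p3,depot), truck_at(t3,depot)} \ {truck_at(t3,depot)} = {pkg_at(p3,depot)}
  ∪ pre   = {pkg_at(p3,depot)} ∪ {truck_at(t3,whs2)}
          = {pkg_at(p3,depot), truck_at(t3,whs2)}

== RESULT ==
["pkg_at(p3,depot)", "truck_at(t3,whs2)"]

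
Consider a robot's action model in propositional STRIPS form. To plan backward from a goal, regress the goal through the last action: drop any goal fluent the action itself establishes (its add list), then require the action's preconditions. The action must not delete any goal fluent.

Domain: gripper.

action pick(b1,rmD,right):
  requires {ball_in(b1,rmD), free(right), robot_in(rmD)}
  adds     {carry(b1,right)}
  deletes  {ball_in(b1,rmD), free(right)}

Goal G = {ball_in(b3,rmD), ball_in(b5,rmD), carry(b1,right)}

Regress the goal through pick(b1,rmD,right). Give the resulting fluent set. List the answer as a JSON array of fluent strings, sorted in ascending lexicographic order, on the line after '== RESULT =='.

Regress:
  G ∩ del = {}  (empty — regression defined)
  G \ add = {ball_in(b3,rmD), ball_in(b5,rmD), carry(b1,right)} \ {carry(b1,right)} = {ball_in(b3,rmD), ball_in(b5,rmD)}
  ∪ pre   = {ball_in(b3,rmD), ball_in(b5,rmD)} ∪ {ball_in(b1,rmD), free(right), robot_in(rmD)}
          = {ball_in(b1,rmD), ball_in(b3,rmD), ball_in(b5,rmD), free(right), robot_in(rmD)}

== RESULT ==
["ball_in(b1,rmD)", "ball_in(b3,rmD)", "ball_in(b5,rmD)", "free(right)", "robot_in(rmD)"]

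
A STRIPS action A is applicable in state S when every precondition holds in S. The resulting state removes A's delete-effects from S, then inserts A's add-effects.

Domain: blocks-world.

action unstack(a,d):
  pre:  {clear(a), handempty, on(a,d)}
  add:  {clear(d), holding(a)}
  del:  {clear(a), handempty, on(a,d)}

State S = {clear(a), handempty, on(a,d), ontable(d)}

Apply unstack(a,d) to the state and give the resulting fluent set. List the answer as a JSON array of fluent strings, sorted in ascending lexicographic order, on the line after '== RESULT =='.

Compute (S \ del) ∪ add:
  pre ⊆ S: {clear(a), handempty, on(a,d)} ⊆ S  — applicable
  S \ del = {ontable(d)}
  ∪ add   = {clear(d), holding(a), ontable(d)}

== RESULT ==
["clear(d)", "holding(a)", "ontable(d)"]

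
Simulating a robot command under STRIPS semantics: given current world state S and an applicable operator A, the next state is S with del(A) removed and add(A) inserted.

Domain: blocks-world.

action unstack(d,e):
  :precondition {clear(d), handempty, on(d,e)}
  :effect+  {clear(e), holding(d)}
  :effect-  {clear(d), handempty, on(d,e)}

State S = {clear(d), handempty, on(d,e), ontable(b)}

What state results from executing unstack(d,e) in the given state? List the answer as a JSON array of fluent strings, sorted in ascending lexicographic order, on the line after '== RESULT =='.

Compute (S \ del) ∪ add:
  pre ⊆ S: {clear(d), handempty, on(d,e)} ⊆ S  — applicable
  S \ del = {ontable(b)}
  ∪ add   = {clear(e), holding(d), ontable(b)}

== RESULT ==
["clear(e)", "holding(d)", "ontable(b)"]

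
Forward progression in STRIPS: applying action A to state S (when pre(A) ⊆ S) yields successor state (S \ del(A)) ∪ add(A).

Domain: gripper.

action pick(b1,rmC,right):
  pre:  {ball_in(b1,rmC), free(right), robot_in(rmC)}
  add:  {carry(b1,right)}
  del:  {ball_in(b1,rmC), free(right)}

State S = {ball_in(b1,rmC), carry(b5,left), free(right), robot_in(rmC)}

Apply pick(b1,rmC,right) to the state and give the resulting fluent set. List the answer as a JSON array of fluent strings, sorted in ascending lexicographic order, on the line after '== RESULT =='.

Progress:
  pre ⊆ S: {ball_in(b1,rmC), free(right), robot_in(rmC)} ⊆ S  — applicable
  S \ del = {carry(b5,left), robot_in(rmC)}
  ∪ add   = {carry(b1,right), carry(b5,left), robot_in(rmC)}

== RESULT ==
["carry(b1,right)", "carry(b5,left)", "robot_in(rmC)"]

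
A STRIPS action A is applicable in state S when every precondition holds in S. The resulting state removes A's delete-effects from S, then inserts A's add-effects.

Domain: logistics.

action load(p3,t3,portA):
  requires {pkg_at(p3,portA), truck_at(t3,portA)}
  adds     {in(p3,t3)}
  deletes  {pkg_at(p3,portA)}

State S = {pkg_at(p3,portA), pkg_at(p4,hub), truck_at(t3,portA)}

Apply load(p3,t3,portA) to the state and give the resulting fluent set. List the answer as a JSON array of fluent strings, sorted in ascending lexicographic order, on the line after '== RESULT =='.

Progress:
  pre ⊆ S: {pkg_at(p3,portA), truck_at(t3,portA)} ⊆ S  — applicable
  S \ del = {pkg_at(p4,hub), truck_at(t3,portA)}
  ∪ add   = {in(p3,t3), pkg_at(p4,hub), truck_at(t3,portA)}

== RESULT ==
["in(p3,t3)", "pkg_at(p4,hub)", "truck_at(t3,portA)"]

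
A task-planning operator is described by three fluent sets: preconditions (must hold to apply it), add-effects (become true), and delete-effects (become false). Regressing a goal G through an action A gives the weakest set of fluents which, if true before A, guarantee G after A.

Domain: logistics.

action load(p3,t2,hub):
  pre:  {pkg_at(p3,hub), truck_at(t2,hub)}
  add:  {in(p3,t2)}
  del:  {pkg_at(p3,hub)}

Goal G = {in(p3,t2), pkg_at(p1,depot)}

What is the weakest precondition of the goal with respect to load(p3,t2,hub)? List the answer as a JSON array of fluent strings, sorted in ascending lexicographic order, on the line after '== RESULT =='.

Regress:
  G ∩ del = {}  (empty — regression defined)
  G \ add = {in(p3,t2), pkg_at(p1,depot)} \ {in(p3,t2)} = {pkg_at(p1,depot)}
  ∪ pre   = {pkg_at(p1,depot)} ∪ {pkg_at(p3,hub), truck_at(t2,hub)}
          = {pkg_at(p1,depot), pkg_at(p3,hub), truck_at(t2,hub)}

== RESULT ==
["pkg_at(p1,depot)", "pkg_at(p3,hub)", "truck_at(t2,hub)"]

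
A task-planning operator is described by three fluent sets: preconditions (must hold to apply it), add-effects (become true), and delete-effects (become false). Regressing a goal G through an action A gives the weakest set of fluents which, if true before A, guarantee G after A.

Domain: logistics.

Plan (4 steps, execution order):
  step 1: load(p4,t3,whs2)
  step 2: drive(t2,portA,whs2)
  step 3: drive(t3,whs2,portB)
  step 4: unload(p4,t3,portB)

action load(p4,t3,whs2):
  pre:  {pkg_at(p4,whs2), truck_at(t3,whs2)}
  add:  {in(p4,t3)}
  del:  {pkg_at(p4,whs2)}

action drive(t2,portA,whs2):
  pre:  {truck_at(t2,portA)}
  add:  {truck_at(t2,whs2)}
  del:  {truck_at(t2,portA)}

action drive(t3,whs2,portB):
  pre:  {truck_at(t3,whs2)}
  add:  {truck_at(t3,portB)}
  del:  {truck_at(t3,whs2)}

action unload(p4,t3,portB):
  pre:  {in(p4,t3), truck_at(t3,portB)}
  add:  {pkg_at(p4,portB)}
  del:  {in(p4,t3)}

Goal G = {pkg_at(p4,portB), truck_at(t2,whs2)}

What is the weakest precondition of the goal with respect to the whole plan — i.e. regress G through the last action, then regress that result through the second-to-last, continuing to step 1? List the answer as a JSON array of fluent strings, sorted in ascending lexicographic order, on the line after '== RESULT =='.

Regress step by step:
  through step 4 (unload(p4,t3,portB)): drop {pkg_at(p4,portB)}, keep {truck_at(t2,whs2)}, require {in(p4,t3), truck_at(t3,portB)}
    → {in(p4,t3), truck_at(t2,whs2), truck_at(t3,portB)}
  through step 3 (drive(t3,whs2,portB)): drop {truck_at(t3,portB)}, keep {in(p4,t3), truck_at(t2,whs2)}, require {truck_at(t3,whs2)}
    → {in(p4,t3), truck_at(t2,whs2), truck_at(t3,whs2)}
  through step 2 (drive(t2,portA,whs2)): drop {truck_at(t2,whs2)}, keep {in(p4,t3), truck_at(t3,whs2)}, require {truck_at(t2,portA)}
    → {in(p4,t3), truck_at(t2,portA), truck_at(t3,whs2)}
  through step 1 (load(p4,t3,whs2)): drop {in(p4,t3)}, keep {truck_at(t2,portA), truck_at(t3,whs2)}, require {pkg_at(p4,whs2), truck_at(t3,whs2)}
    → {pkg_at(p4,whs2), truck_at(t2,portA), truck_at(t3,whs2)}

== RESULT ==
["pkg_at(p4,whs2)", "truck_at(t2,portA)", "truck_at(t3,whs2)"]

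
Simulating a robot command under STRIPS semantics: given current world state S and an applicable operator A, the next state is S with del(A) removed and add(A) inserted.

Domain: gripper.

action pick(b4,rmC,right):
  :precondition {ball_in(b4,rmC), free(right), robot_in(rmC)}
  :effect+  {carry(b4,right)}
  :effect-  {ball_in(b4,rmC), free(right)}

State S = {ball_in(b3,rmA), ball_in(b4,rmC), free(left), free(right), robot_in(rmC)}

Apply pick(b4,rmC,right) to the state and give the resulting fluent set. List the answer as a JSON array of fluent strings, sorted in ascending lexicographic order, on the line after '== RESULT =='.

Compute (S \ del) ∪ add:
  pre ⊆ S: {ball_in(b4,rmC), free(right), robot_in(rmC)} ⊆ S  — applicable
  S \ del = {ball_in(b3,rmA), free(left), robot_in(rmC)}
  ∪ add   = {ball_in(b3,rmA), carry(b4,right), free(left), robot_in(rmC)}

== RESULT ==
["ball_in(b3,rmA)", "carry(b4,right)", "free(left)", "robot_in(rmC)"]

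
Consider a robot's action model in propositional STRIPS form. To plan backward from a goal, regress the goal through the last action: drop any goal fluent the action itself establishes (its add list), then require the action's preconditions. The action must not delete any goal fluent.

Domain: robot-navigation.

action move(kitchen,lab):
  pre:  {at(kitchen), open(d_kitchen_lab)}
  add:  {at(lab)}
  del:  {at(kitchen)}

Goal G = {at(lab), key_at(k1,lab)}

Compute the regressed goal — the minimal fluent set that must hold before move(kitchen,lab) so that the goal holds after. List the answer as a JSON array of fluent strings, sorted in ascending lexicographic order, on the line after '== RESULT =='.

Compute (G \ add) ∪ pre:
  G ∩ del = {}  (empty — regression defined)
  G \ add = {at(lab), key_at(k1,lab)} \ {at(lab)} = {key_at(k1,lab)}
  ∪ pre   = {key_at(k1,lab)} ∪ {at(kitchen), open(d_kitchen_lab)}
          = {at(kitchen), key_at(k1,lab), open(d_kitchen_lab)}

== RESULT ==
["at(kitchen)", "key_at(k1,lab)", "open(d_kitchen_lab)"]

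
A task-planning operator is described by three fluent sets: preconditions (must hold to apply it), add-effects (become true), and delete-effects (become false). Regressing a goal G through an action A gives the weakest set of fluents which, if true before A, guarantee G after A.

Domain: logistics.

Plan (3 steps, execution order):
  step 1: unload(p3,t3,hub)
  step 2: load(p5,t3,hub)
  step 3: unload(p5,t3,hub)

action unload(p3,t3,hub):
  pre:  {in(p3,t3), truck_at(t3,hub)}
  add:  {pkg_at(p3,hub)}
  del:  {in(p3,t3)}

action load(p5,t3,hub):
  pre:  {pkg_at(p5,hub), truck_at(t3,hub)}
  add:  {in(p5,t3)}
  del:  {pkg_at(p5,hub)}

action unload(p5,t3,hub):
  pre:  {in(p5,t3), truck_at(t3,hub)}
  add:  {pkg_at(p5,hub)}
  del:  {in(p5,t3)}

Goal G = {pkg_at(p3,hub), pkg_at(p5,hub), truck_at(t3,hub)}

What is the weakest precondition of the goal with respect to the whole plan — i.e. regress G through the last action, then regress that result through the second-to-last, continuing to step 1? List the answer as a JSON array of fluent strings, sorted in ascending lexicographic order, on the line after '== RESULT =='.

Regress step by step:
  through step 3 (unload(p5,t3,hub)): drop {pkg_at(p5,hub)}, keep {pkg_at(p3,hub), truck_at(t3,hub)}, require {in(p5,t3), truck_at(t3,hub)}
    → {in(p5,t3), pkg_at(p3,hub), truck_at(t3,hub)}
  through step 2 (load(p5,t3,hub)): drop {in(p5,t3)}, keep {pkg_at(p3,hub), truck_at(t3,hub)}, require {pkg_at(p5,hub), truck_at(t3,hub)}
    → {pkg_at(p3,hub), pkg_at(p5,hub), truck_at(t3,hub)}
  through step 1 (unload(p3,t3,hub)): drop {pkg_at(p3,hub)}, keep {pkg_at(p5,hub), truck_at(t3,hub)}, require {in(p3,t3), truck_at(t3,hub)}
    → {in(p3,t3), pkg_at(p5,hub), truck_at(t3,hub)}

== RESULT ==
["in(p3,t3)", "pkg_at(p5,hub)", "truck_at(t3,hub)"]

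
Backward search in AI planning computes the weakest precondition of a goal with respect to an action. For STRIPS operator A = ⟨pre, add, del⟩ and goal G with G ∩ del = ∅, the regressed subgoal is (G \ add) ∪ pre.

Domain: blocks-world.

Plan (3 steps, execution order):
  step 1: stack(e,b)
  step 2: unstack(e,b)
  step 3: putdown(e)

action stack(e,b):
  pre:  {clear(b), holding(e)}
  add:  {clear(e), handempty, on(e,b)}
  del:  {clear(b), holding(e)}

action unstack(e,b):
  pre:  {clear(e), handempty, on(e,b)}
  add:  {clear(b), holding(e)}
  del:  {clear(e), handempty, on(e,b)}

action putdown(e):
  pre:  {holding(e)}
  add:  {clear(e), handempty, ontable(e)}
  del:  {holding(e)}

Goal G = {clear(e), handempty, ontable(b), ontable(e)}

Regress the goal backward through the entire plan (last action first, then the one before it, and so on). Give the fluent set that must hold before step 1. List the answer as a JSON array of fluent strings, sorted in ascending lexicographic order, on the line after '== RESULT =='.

Work backward from the goal:
  through step 3 (putdown(e)): drop {clear(e), handempty, ontable(e)}, keep {ontable(b)}, require {holding(e)}
    → {holding(e), ontable(b)}
  through step 2 (unstack(e,b)): drop {holding(e)}, keep {ontable(b)}, require {clear(e), handempty, on(e,b)}
    → {clear(e), handempty, on(e,b), ontable(b)}
  through step 1 (stack(e,b)): drop {clear(e), handempty, on(e,b)}, keep {ontable(b)}, require {clear(b), holding(e)}
    → {clear(b), holding(e), ontable(b)}

== RESULT ==
["clear(b)", "holding(e)", "ontable(b)"]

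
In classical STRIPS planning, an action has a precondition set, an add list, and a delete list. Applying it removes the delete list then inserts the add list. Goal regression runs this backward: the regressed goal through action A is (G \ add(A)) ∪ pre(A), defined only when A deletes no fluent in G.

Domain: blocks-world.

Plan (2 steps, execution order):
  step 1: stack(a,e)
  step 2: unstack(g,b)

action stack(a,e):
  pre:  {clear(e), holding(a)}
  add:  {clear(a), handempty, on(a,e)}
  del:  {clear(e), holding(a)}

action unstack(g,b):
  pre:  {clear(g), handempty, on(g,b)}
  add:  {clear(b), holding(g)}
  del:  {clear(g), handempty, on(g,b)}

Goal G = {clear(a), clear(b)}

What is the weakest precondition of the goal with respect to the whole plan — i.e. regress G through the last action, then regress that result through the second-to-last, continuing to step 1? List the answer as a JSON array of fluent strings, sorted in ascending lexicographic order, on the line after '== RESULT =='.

Work backward from the goal:
  through step 2 (unstack(g,b)): drop {clear(b)}, keep {clear(a)}, require {clear(g), handempty, on(g,b)}
    → {clear(a), clear(g), handempty, on(g,b)}
  through step 1 (stack(a,e)): drop {clear(a), handempty}, keep {clear(g), on(g,b)}, require {clear(e), holding(a)}
    → {clear(e), clear(g), holding(a), on(g,b)}

== RESULT ==
["clear(e)", "clear(g)", "holding(a)", "on(g,b)"]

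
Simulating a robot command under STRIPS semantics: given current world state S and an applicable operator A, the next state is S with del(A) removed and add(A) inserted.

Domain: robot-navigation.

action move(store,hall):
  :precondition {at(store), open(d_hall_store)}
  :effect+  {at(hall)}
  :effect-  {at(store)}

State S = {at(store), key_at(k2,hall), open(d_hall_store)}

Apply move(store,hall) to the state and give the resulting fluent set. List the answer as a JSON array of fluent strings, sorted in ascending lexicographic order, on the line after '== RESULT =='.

Compute (S \ del) ∪ add:
  pre ⊆ S: {at(store), open(d_hall_store)} ⊆ S  — applicable
  S \ del = {key_at(k2,hall), open(d_hall_store)}
  ∪ add   = {at(hall), key_at(k2,hall), open(d_hall_store)}

== RESULT ==
["at(hall)", "key_at(k2,hall)", "open(d_hall_store)"]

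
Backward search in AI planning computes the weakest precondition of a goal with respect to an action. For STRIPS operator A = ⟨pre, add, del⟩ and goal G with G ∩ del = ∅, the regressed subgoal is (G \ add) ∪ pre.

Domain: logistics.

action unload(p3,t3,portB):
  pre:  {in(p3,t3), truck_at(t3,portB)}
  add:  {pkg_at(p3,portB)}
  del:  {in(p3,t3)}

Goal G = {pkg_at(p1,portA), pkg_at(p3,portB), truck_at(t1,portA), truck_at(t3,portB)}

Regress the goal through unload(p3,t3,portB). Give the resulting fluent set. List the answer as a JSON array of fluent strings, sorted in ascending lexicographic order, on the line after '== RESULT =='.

Regress:
  G ∩ del = {}  (empty — regression defined)
  G \ add = {pkg_at(p1,portA), pkg_at(p3,portB), truck_at(t1,portA), truck_at(t3,portB)} \ {pkg_at(p3,portB)} = {pkg_at(p1,portA), truck_at(t1,portA), truck_at(t3,portB)}
  ∪ pre   = {pkg_at(p1,portA), truck_at(t1,portA), truck_at(t3,portB)} ∪ {in(p3,t3), truck_at(t3,portB)}
          = {in(p3,t3), pkg_at(p1,portA), truck_at(t1,portA), truck_at(t3,portB)}

== RESULT ==
["in(p3,t3)", "pkg_at(p1,portA)", "truck_at(t1,portA)", "truck_at(t3,portB)"]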